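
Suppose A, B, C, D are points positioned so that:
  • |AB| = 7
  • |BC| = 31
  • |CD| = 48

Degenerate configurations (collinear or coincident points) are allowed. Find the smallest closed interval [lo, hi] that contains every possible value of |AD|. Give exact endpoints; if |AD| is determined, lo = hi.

|AB| ∈ {7}
|BC| ∈ {31}
|CD| ∈ {48}
|AC| ∈ [24, 38]
|BD| ∈ [17, 79]
|AD| ∈ [10, 86]

|AD| ∈ [10, 86]  (≈ [10.0000, 86.0000])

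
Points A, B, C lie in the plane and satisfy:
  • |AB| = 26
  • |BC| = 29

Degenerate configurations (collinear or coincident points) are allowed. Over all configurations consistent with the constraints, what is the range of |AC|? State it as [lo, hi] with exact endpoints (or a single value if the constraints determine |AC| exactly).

|AC| ∈ [3, 55]  (≈ [3.0000, 55.0000])

|AB| ∈ {26}
|BC| ∈ {29}
|AC| ∈ [3, 55]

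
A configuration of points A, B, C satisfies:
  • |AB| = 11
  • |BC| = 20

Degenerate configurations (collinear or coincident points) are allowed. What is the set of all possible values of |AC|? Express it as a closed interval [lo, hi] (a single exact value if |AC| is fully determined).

|AB| ∈ {11}
|BC| ∈ {20}
|AC| ∈ [9, 31]

|AC| ∈ [9, 31]  (≈ [9.0000, 31.0000])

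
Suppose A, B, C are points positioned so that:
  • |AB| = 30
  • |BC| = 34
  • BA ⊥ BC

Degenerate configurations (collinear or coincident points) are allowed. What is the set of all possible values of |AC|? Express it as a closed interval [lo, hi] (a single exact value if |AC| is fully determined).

|AB| ∈ {30}
|BC| ∈ {34}
|AC| ∈ {2·√(514)}

|AC| = 2·√(514)  (≈ 45.3431)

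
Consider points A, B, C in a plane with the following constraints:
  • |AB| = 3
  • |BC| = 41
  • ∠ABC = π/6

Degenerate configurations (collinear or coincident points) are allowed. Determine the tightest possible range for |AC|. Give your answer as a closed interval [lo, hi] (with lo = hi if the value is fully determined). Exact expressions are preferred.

|AB| ∈ {3}
|BC| ∈ {41}
|AC| ∈ {√(1690 - 123·√(3))}

|AC| = √(1690 - 123·√(3))  (≈ 38.4312)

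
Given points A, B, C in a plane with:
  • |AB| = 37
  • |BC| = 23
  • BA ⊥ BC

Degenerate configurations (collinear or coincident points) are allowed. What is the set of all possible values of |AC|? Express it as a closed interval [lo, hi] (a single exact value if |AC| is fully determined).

|AB| ∈ {37}
|BC| ∈ {23}
|AC| ∈ {√(1898)}

|AC| = √(1898)  (≈ 43.5660)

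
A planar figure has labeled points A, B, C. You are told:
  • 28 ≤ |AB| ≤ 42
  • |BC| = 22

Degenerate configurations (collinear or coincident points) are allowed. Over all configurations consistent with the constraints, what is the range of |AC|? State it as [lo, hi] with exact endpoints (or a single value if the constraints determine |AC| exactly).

|AC| ∈ [6, 64]  (≈ [6.0000, 64.0000])

|AB| ∈ [28, 42]
|BC| ∈ {22}
|AC| ∈ [6, 64]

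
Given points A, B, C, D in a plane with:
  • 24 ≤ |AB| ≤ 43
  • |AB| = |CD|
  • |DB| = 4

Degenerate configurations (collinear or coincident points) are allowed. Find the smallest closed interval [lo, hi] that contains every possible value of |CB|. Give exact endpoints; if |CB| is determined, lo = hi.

|AB| ∈ [24, 43]
|BD| ∈ {4}
|CD| ∈ [24, 43]
|AD| ∈ [20, 47]
|BC| ∈ [20, 47]
|AC| ∈ [0, 90]

|CB| ∈ [20, 47]  (≈ [20.0000, 47.0000])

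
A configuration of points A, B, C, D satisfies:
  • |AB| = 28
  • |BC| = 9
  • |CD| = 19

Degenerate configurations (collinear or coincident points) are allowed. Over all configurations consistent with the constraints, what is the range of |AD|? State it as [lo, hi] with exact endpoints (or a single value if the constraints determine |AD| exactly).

|AD| ∈ [0, 56]  (≈ [0.0000, 56.0000])

|AB| ∈ {28}
|BC| ∈ {9}
|CD| ∈ {19}
|AC| ∈ [19, 37]
|BD| ∈ [10, 28]
|AD| ∈ [0, 56]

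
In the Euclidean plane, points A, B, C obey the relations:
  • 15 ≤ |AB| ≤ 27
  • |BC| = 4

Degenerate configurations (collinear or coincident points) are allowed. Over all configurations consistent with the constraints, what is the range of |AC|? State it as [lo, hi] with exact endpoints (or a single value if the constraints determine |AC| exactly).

|AB| ∈ [15, 27]
|BC| ∈ {4}
|AC| ∈ [11, 31]

|AC| ∈ [11, 31]  (≈ [11.0000, 31.0000])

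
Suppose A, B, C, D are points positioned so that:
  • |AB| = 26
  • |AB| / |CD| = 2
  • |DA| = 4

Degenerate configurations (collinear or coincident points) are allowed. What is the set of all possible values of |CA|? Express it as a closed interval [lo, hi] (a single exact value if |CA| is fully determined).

|AB| ∈ {26}
|AD| ∈ {4}
|CD| ∈ {13}
|BD| ∈ [22, 30]
|AC| ∈ [9, 17]
|BC| ∈ [9, 43]

|CA| ∈ [9, 17]  (≈ [9.0000, 17.0000])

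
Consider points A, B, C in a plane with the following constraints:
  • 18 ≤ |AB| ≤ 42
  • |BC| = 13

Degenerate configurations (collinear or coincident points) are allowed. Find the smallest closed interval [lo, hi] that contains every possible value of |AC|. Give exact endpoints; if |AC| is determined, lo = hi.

|AB| ∈ [18, 42]
|BC| ∈ {13}
|AC| ∈ [5, 55]

|AC| ∈ [5, 55]  (≈ [5.0000, 55.0000])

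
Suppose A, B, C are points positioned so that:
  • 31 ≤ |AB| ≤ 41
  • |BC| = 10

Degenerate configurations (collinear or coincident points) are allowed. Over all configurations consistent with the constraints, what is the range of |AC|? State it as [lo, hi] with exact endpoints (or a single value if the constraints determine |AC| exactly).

|AC| ∈ [21, 51]  (≈ [21.0000, 51.0000])

|AB| ∈ [31, 41]
|BC| ∈ {10}
|AC| ∈ [21, 51]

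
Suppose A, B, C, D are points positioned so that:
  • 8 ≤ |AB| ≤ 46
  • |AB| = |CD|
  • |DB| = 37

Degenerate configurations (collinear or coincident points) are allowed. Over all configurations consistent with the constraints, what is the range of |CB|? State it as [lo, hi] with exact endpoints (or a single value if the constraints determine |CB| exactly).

|AB| ∈ [8, 46]
|BD| ∈ {37}
|CD| ∈ [8, 46]
|AD| ∈ [0, 83]
|BC| ∈ [0, 83]
|AC| ∈ [0, 129]

|CB| ∈ [0, 83]  (≈ [0.0000, 83.0000])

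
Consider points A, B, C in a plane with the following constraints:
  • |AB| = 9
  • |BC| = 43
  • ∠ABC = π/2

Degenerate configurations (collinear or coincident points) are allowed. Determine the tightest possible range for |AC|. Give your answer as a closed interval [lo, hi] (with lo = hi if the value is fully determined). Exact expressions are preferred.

|AB| ∈ {9}
|BC| ∈ {43}
|AC| ∈ {√(1930)}

|AC| = √(1930)  (≈ 43.9318)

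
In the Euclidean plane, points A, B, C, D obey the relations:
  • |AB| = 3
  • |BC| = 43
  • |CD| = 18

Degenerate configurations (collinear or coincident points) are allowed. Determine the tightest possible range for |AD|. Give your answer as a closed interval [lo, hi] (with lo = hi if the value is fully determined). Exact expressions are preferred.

|AD| ∈ [22, 64]  (≈ [22.0000, 64.0000])

|AB| ∈ {3}
|BC| ∈ {43}
|CD| ∈ {18}
|AC| ∈ [40, 46]
|BD| ∈ [25, 61]
|AD| ∈ [22, 64]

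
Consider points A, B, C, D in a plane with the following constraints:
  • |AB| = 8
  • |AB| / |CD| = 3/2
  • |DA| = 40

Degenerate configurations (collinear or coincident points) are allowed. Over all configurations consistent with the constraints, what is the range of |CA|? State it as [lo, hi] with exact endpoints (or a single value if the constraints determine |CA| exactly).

|AB| ∈ {8}
|AD| ∈ {40}
|CD| ∈ {16/3}
|BD| ∈ [32, 48]
|AC| ∈ [104/3, 136/3]
|BC| ∈ [80/3, 160/3]

|CA| ∈ [104/3, 136/3]  (≈ [34.6667, 45.3333])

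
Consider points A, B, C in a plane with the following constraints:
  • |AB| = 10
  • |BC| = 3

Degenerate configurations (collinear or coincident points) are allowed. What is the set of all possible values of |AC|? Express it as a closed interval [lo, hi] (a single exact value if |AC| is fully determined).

|AB| ∈ {10}
|BC| ∈ {3}
|AC| ∈ [7, 13]

|AC| ∈ [7, 13]  (≈ [7.0000, 13.0000])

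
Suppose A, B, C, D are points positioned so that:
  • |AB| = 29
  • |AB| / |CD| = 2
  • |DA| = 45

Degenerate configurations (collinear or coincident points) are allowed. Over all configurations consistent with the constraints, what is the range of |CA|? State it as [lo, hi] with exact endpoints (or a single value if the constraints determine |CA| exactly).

|CA| ∈ [61/2, 119/2]  (≈ [30.5000, 59.5000])

|AB| ∈ {29}
|AD| ∈ {45}
|CD| ∈ {29/2}
|BD| ∈ [16, 74]
|AC| ∈ [61/2, 119/2]
|BC| ∈ [3/2, 177/2]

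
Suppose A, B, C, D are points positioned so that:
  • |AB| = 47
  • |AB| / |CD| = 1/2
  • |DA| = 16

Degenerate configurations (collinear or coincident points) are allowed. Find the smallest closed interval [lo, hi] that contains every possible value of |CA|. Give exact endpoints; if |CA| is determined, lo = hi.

|AB| ∈ {47}
|AD| ∈ {16}
|CD| ∈ {94}
|BD| ∈ [31, 63]
|AC| ∈ [78, 110]
|BC| ∈ [31, 157]

|CA| ∈ [78, 110]  (≈ [78.0000, 110.0000])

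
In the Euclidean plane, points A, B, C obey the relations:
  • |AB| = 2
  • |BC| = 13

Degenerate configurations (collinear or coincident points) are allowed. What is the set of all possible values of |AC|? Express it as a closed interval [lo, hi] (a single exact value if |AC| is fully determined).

|AB| ∈ {2}
|BC| ∈ {13}
|AC| ∈ [11, 15]

|AC| ∈ [11, 15]  (≈ [11.0000, 15.0000])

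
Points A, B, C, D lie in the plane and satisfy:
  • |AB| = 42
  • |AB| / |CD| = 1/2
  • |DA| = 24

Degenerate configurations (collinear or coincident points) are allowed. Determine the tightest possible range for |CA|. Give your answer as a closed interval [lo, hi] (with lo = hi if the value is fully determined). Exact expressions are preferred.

|CA| ∈ [60, 108]  (≈ [60.0000, 108.0000])

|AB| ∈ {42}
|AD| ∈ {24}
|CD| ∈ {84}
|BD| ∈ [18, 66]
|AC| ∈ [60, 108]
|BC| ∈ [18, 150]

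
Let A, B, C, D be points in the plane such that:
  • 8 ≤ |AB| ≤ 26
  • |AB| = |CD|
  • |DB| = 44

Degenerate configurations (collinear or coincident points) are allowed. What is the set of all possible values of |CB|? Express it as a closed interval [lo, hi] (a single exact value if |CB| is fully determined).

|AB| ∈ [8, 26]
|BD| ∈ {44}
|CD| ∈ [8, 26]
|AD| ∈ [18, 70]
|BC| ∈ [18, 70]
|AC| ∈ [0, 96]

|CB| ∈ [18, 70]  (≈ [18.0000, 70.0000])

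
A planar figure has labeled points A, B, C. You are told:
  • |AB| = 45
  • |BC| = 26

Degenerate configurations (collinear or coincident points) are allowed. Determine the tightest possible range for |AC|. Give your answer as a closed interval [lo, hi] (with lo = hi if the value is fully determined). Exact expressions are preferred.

|AC| ∈ [19, 71]  (≈ [19.0000, 71.0000])

|AB| ∈ {45}
|BC| ∈ {26}
|AC| ∈ [19, 71]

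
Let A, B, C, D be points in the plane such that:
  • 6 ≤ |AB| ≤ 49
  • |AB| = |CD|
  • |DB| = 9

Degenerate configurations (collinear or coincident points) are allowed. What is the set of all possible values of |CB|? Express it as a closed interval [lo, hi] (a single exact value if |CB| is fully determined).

|CB| ∈ [0, 58]  (≈ [0.0000, 58.0000])

|AB| ∈ [6, 49]
|BD| ∈ {9}
|CD| ∈ [6, 49]
|AD| ∈ [0, 58]
|BC| ∈ [0, 58]
|AC| ∈ [0, 107]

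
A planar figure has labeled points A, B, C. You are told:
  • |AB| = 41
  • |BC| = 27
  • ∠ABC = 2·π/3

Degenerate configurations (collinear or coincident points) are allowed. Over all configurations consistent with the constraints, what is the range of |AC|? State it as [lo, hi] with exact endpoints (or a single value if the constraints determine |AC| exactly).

|AC| = √(3517)  (≈ 59.3043)

|AB| ∈ {41}
|BC| ∈ {27}
|AC| ∈ {√(3517)}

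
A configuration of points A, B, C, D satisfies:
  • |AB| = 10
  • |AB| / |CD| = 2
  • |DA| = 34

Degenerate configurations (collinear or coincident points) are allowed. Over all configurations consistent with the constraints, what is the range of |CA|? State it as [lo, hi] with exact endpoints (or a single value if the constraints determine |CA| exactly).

|CA| ∈ [29, 39]  (≈ [29.0000, 39.0000])

|AB| ∈ {10}
|AD| ∈ {34}
|CD| ∈ {5}
|BD| ∈ [24, 44]
|AC| ∈ [29, 39]
|BC| ∈ [19, 49]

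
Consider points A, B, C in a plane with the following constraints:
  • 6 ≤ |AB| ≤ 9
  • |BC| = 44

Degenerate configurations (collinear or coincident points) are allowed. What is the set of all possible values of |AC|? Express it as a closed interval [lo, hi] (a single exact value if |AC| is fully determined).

|AB| ∈ [6, 9]
|BC| ∈ {44}
|AC| ∈ [35, 53]

|AC| ∈ [35, 53]  (≈ [35.0000, 53.0000])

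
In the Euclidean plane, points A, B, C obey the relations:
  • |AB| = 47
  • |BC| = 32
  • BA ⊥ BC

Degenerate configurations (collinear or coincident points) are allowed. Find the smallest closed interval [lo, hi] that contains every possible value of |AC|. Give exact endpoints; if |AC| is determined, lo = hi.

|AC| = √(3233)  (≈ 56.8595)

|AB| ∈ {47}
|BC| ∈ {32}
|AC| ∈ {√(3233)}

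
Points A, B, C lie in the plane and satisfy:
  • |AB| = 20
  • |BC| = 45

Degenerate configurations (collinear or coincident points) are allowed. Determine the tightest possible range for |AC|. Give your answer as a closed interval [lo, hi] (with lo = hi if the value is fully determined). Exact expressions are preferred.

|AB| ∈ {20}
|BC| ∈ {45}
|AC| ∈ [25, 65]

|AC| ∈ [25, 65]  (≈ [25.0000, 65.0000])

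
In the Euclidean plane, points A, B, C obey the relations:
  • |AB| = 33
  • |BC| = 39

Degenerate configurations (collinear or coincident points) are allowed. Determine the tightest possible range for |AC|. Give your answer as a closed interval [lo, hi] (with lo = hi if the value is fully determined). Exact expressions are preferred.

|AC| ∈ [6, 72]  (≈ [6.0000, 72.0000])

|AB| ∈ {33}
|BC| ∈ {39}
|AC| ∈ [6, 72]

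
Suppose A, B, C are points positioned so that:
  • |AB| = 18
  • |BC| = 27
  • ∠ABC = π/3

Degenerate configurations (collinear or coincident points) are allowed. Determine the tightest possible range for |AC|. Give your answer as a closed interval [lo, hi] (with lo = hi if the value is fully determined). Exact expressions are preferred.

|AC| = 9·√(7)  (≈ 23.8118)

|AB| ∈ {18}
|BC| ∈ {27}
|AC| ∈ {9·√(7)}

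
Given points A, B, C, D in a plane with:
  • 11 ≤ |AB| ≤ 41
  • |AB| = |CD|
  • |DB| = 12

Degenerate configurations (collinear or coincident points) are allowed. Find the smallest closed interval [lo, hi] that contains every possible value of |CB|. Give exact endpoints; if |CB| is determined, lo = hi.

|AB| ∈ [11, 41]
|BD| ∈ {12}
|CD| ∈ [11, 41]
|AD| ∈ [0, 53]
|BC| ∈ [0, 53]
|AC| ∈ [0, 94]

|CB| ∈ [0, 53]  (≈ [0.0000, 53.0000])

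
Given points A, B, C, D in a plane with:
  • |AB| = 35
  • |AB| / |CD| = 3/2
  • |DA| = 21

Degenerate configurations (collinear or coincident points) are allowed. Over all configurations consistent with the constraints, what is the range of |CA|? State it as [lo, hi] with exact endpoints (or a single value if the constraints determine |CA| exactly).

|AB| ∈ {35}
|AD| ∈ {21}
|CD| ∈ {70/3}
|BD| ∈ [14, 56]
|AC| ∈ [7/3, 133/3]
|BC| ∈ [0, 238/3]

|CA| ∈ [7/3, 133/3]  (≈ [2.3333, 44.3333])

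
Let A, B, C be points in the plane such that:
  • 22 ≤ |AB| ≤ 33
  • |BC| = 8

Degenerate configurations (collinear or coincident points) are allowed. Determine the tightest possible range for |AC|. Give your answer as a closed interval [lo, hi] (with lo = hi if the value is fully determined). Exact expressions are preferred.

|AC| ∈ [14, 41]  (≈ [14.0000, 41.0000])

|AB| ∈ [22, 33]
|BC| ∈ {8}
|AC| ∈ [14, 41]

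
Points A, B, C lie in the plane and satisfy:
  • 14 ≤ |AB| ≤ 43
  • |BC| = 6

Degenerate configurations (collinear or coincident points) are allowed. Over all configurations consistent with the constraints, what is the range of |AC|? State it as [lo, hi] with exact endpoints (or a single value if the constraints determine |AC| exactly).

|AC| ∈ [8, 49]  (≈ [8.0000, 49.0000])

|AB| ∈ [14, 43]
|BC| ∈ {6}
|AC| ∈ [8, 49]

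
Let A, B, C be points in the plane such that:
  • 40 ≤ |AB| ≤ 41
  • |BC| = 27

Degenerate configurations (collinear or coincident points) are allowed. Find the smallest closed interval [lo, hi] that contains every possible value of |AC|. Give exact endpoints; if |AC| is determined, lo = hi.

|AB| ∈ [40, 41]
|BC| ∈ {27}
|AC| ∈ [13, 68]

|AC| ∈ [13, 68]  (≈ [13.0000, 68.0000])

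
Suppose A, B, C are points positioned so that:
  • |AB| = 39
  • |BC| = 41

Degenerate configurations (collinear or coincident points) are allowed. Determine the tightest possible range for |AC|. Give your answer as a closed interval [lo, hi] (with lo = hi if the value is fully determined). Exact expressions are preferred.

|AC| ∈ [2, 80]  (≈ [2.0000, 80.0000])

|AB| ∈ {39}
|BC| ∈ {41}
|AC| ∈ [2, 80]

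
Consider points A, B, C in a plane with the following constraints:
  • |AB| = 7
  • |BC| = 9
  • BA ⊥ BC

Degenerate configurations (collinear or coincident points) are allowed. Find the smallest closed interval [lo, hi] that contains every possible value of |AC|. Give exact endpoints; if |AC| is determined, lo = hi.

|AC| = √(130)  (≈ 11.4018)

|AB| ∈ {7}
|BC| ∈ {9}
|AC| ∈ {√(130)}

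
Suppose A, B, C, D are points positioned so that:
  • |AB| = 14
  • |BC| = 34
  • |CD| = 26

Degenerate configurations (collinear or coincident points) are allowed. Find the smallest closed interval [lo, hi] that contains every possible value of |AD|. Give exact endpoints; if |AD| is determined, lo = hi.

|AB| ∈ {14}
|BC| ∈ {34}
|CD| ∈ {26}
|AC| ∈ [20, 48]
|BD| ∈ [8, 60]
|AD| ∈ [0, 74]

|AD| ∈ [0, 74]  (≈ [0.0000, 74.0000])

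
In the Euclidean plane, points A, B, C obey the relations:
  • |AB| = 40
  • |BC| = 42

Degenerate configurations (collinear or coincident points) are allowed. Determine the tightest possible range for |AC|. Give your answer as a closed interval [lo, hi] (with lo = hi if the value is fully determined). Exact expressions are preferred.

|AB| ∈ {40}
|BC| ∈ {42}
|AC| ∈ [2, 82]

|AC| ∈ [2, 82]  (≈ [2.0000, 82.0000])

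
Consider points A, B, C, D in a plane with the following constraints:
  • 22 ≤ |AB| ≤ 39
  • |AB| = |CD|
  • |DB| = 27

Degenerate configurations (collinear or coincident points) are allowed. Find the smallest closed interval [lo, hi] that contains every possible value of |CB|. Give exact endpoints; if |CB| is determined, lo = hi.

|AB| ∈ [22, 39]
|BD| ∈ {27}
|CD| ∈ [22, 39]
|AD| ∈ [0, 66]
|BC| ∈ [0, 66]
|AC| ∈ [0, 105]

|CB| ∈ [0, 66]  (≈ [0.0000, 66.0000])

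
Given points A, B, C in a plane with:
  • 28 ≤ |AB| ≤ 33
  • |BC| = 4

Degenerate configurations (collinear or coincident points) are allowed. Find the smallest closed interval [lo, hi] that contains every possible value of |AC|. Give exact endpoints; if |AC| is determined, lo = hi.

|AC| ∈ [24, 37]  (≈ [24.0000, 37.0000])

|AB| ∈ [28, 33]
|BC| ∈ {4}
|AC| ∈ [24, 37]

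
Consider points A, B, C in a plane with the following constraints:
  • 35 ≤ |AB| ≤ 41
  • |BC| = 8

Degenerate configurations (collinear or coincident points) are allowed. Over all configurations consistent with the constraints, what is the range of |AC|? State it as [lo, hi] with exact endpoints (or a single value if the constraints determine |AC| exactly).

|AC| ∈ [27, 49]  (≈ [27.0000, 49.0000])

|AB| ∈ [35, 41]
|BC| ∈ {8}
|AC| ∈ [27, 49]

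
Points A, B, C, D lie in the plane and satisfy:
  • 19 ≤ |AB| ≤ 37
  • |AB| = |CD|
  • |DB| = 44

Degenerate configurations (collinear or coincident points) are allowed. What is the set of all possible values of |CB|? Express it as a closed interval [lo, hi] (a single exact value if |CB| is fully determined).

|AB| ∈ [19, 37]
|BD| ∈ {44}
|CD| ∈ [19, 37]
|AD| ∈ [7, 81]
|BC| ∈ [7, 81]
|AC| ∈ [0, 118]

|CB| ∈ [7, 81]  (≈ [7.0000, 81.0000])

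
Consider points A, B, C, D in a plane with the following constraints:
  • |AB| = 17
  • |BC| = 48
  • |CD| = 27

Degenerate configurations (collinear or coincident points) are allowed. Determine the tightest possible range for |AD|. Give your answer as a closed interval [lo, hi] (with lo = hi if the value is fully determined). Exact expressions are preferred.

|AB| ∈ {17}
|BC| ∈ {48}
|CD| ∈ {27}
|AC| ∈ [31, 65]
|BD| ∈ [21, 75]
|AD| ∈ [4, 92]

|AD| ∈ [4, 92]  (≈ [4.0000, 92.0000])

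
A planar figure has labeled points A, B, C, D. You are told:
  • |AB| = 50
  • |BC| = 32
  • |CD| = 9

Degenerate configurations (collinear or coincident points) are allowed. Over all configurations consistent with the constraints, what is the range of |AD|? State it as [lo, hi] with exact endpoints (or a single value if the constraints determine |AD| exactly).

|AB| ∈ {50}
|BC| ∈ {32}
|CD| ∈ {9}
|AC| ∈ [18, 82]
|BD| ∈ [23, 41]
|AD| ∈ [9, 91]

|AD| ∈ [9, 91]  (≈ [9.0000, 91.0000])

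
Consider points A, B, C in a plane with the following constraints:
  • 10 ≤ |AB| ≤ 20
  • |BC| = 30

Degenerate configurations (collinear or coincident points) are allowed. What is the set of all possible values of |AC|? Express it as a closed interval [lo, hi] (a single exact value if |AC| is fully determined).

|AB| ∈ [10, 20]
|BC| ∈ {30}
|AC| ∈ [10, 50]

|AC| ∈ [10, 50]  (≈ [10.0000, 50.0000])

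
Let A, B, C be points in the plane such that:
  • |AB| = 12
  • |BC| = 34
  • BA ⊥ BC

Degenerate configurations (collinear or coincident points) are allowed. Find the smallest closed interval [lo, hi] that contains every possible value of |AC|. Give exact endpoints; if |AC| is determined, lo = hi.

|AC| = 10·√(13)  (≈ 36.0555)

|AB| ∈ {12}
|BC| ∈ {34}
|AC| ∈ {10·√(13)}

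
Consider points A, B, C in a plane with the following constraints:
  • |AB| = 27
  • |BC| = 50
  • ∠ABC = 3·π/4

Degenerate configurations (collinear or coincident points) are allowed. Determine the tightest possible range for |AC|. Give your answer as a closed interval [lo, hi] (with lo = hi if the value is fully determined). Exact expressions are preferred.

|AB| ∈ {27}
|BC| ∈ {50}
|AC| ∈ {√(1350·√(2) + 3229)}

|AC| = √(1350·√(2) + 3229)  (≈ 71.6812)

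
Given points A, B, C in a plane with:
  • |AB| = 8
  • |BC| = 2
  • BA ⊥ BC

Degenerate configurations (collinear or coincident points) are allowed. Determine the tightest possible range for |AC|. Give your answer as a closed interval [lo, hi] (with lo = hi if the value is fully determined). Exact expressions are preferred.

|AB| ∈ {8}
|BC| ∈ {2}
|AC| ∈ {2·√(17)}

|AC| = 2·√(17)  (≈ 8.2462)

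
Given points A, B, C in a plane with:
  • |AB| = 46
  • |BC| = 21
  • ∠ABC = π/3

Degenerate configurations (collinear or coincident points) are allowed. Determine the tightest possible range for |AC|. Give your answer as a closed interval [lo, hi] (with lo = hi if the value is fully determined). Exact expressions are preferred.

|AB| ∈ {46}
|BC| ∈ {21}
|AC| ∈ {√(1591)}

|AC| = √(1591)  (≈ 39.8873)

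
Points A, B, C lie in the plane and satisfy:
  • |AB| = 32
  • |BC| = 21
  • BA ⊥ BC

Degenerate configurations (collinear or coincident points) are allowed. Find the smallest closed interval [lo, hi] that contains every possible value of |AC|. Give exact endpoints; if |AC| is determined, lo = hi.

|AB| ∈ {32}
|BC| ∈ {21}
|AC| ∈ {√(1465)}

|AC| = √(1465)  (≈ 38.2753)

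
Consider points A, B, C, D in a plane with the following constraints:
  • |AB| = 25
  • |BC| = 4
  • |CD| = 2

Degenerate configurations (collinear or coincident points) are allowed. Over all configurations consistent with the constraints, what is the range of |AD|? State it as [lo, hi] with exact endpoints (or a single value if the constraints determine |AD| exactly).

|AB| ∈ {25}
|BC| ∈ {4}
|CD| ∈ {2}
|AC| ∈ [21, 29]
|BD| ∈ [2, 6]
|AD| ∈ [19, 31]

|AD| ∈ [19, 31]  (≈ [19.0000, 31.0000])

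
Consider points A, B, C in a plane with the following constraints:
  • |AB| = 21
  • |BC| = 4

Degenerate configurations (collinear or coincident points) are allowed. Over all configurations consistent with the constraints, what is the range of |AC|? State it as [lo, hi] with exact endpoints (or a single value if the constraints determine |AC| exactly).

|AB| ∈ {21}
|BC| ∈ {4}
|AC| ∈ [17, 25]

|AC| ∈ [17, 25]  (≈ [17.0000, 25.0000])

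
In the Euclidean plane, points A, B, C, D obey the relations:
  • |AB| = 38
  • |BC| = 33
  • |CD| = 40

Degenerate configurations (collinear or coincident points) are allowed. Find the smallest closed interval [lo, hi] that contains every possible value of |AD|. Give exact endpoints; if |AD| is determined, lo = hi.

|AB| ∈ {38}
|BC| ∈ {33}
|CD| ∈ {40}
|AC| ∈ [5, 71]
|BD| ∈ [7, 73]
|AD| ∈ [0, 111]

|AD| ∈ [0, 111]  (≈ [0.0000, 111.0000])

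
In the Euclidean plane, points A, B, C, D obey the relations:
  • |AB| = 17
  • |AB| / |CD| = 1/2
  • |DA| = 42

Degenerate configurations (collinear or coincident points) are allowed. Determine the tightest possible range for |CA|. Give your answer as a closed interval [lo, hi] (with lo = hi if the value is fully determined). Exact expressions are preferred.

|AB| ∈ {17}
|AD| ∈ {42}
|CD| ∈ {34}
|BD| ∈ [25, 59]
|AC| ∈ [8, 76]
|BC| ∈ [0, 93]

|CA| ∈ [8, 76]  (≈ [8.0000, 76.0000])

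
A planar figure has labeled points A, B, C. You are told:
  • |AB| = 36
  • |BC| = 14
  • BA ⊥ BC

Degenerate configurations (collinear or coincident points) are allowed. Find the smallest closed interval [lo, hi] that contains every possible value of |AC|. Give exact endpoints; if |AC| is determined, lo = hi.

|AB| ∈ {36}
|BC| ∈ {14}
|AC| ∈ {2·√(373)}

|AC| = 2·√(373)  (≈ 38.6264)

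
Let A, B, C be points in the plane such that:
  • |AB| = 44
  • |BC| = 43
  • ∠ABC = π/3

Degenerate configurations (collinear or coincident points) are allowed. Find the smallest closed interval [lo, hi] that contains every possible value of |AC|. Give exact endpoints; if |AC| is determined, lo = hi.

|AB| ∈ {44}
|BC| ∈ {43}
|AC| ∈ {√(1893)}

|AC| = √(1893)  (≈ 43.5086)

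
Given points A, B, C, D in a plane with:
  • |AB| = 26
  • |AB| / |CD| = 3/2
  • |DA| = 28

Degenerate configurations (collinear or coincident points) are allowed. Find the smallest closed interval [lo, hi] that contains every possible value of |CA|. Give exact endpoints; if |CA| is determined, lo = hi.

|AB| ∈ {26}
|AD| ∈ {28}
|CD| ∈ {52/3}
|BD| ∈ [2, 54]
|AC| ∈ [32/3, 136/3]
|BC| ∈ [0, 214/3]

|CA| ∈ [32/3, 136/3]  (≈ [10.6667, 45.3333])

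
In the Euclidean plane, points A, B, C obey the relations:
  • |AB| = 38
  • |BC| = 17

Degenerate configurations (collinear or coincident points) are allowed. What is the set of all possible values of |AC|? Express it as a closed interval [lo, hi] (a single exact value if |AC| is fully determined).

|AB| ∈ {38}
|BC| ∈ {17}
|AC| ∈ [21, 55]

|AC| ∈ [21, 55]  (≈ [21.0000, 55.0000])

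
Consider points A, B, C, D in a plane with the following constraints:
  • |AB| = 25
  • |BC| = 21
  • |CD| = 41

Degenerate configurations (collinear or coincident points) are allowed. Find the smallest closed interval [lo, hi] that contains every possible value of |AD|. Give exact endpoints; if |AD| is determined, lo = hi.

|AB| ∈ {25}
|BC| ∈ {21}
|CD| ∈ {41}
|AC| ∈ [4, 46]
|BD| ∈ [20, 62]
|AD| ∈ [0, 87]

|AD| ∈ [0, 87]  (≈ [0.0000, 87.0000])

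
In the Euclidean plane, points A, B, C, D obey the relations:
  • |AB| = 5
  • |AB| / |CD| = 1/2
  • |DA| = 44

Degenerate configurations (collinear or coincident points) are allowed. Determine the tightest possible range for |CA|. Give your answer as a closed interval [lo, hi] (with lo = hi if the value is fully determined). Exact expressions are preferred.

|CA| ∈ [34, 54]  (≈ [34.0000, 54.0000])

|AB| ∈ {5}
|AD| ∈ {44}
|CD| ∈ {10}
|BD| ∈ [39, 49]
|AC| ∈ [34, 54]
|BC| ∈ [29, 59]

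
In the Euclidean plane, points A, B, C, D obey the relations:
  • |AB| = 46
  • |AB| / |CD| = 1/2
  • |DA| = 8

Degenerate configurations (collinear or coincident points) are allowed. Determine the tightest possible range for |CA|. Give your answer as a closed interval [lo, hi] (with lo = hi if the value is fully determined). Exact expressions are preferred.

|AB| ∈ {46}
|AD| ∈ {8}
|CD| ∈ {92}
|BD| ∈ [38, 54]
|AC| ∈ [84, 100]
|BC| ∈ [38, 146]

|CA| ∈ [84, 100]  (≈ [84.0000, 100.0000])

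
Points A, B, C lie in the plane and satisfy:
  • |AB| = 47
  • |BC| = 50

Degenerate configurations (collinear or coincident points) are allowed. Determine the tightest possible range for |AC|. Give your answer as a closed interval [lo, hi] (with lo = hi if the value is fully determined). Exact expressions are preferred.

|AB| ∈ {47}
|BC| ∈ {50}
|AC| ∈ [3, 97]

|AC| ∈ [3, 97]  (≈ [3.0000, 97.0000])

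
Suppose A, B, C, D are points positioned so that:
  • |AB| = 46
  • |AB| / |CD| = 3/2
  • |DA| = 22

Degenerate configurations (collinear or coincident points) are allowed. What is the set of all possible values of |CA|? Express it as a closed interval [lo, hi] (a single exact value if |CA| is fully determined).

|CA| ∈ [26/3, 158/3]  (≈ [8.6667, 52.6667])

|AB| ∈ {46}
|AD| ∈ {22}
|CD| ∈ {92/3}
|BD| ∈ [24, 68]
|AC| ∈ [26/3, 158/3]
|BC| ∈ [0, 296/3]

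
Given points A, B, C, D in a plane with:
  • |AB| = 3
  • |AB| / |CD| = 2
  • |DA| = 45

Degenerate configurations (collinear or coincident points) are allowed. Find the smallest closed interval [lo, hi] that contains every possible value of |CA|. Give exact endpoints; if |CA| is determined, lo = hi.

|CA| ∈ [87/2, 93/2]  (≈ [43.5000, 46.5000])

|AB| ∈ {3}
|AD| ∈ {45}
|CD| ∈ {3/2}
|BD| ∈ [42, 48]
|AC| ∈ [87/2, 93/2]
|BC| ∈ [81/2, 99/2]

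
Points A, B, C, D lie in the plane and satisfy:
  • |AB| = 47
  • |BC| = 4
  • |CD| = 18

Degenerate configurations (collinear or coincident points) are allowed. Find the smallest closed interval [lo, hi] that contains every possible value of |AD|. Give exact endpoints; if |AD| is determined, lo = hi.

|AD| ∈ [25, 69]  (≈ [25.0000, 69.0000])

|AB| ∈ {47}
|BC| ∈ {4}
|CD| ∈ {18}
|AC| ∈ [43, 51]
|BD| ∈ [14, 22]
|AD| ∈ [25, 69]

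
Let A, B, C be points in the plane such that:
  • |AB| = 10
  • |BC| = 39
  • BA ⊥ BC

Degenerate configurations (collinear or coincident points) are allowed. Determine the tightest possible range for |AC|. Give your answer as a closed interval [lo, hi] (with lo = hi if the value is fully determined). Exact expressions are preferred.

|AC| = √(1621)  (≈ 40.2616)

|AB| ∈ {10}
|BC| ∈ {39}
|AC| ∈ {√(1621)}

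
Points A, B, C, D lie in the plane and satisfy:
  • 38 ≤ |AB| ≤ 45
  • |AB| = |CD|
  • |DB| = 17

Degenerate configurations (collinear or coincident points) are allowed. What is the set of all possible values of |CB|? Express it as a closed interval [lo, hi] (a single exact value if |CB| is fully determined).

|AB| ∈ [38, 45]
|BD| ∈ {17}
|CD| ∈ [38, 45]
|AD| ∈ [21, 62]
|BC| ∈ [21, 62]
|AC| ∈ [0, 107]

|CB| ∈ [21, 62]  (≈ [21.0000, 62.0000])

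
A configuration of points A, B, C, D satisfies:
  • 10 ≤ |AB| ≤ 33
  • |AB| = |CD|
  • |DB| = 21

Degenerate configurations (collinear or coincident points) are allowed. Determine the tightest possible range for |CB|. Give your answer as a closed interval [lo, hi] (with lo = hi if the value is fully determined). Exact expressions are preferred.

|AB| ∈ [10, 33]
|BD| ∈ {21}
|CD| ∈ [10, 33]
|AD| ∈ [0, 54]
|BC| ∈ [0, 54]
|AC| ∈ [0, 87]

|CB| ∈ [0, 54]  (≈ [0.0000, 54.0000])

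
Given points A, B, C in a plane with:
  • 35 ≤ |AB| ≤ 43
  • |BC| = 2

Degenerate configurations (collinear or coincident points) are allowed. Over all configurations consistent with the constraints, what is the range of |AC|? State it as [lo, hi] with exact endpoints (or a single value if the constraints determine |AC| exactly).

|AC| ∈ [33, 45]  (≈ [33.0000, 45.0000])

|AB| ∈ [35, 43]
|BC| ∈ {2}
|AC| ∈ [33, 45]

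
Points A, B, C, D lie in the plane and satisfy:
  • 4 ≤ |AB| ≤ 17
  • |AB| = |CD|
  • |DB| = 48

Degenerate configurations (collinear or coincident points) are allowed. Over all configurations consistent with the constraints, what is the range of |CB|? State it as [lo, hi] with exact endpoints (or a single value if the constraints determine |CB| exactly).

|AB| ∈ [4, 17]
|BD| ∈ {48}
|CD| ∈ [4, 17]
|AD| ∈ [31, 65]
|BC| ∈ [31, 65]
|AC| ∈ [14, 82]

|CB| ∈ [31, 65]  (≈ [31.0000, 65.0000])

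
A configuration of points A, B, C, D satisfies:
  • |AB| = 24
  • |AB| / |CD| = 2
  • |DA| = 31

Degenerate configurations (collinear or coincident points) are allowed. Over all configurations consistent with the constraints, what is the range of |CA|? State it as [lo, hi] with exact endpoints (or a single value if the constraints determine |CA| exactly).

|AB| ∈ {24}
|AD| ∈ {31}
|CD| ∈ {12}
|BD| ∈ [7, 55]
|AC| ∈ [19, 43]
|BC| ∈ [0, 67]

|CA| ∈ [19, 43]  (≈ [19.0000, 43.0000])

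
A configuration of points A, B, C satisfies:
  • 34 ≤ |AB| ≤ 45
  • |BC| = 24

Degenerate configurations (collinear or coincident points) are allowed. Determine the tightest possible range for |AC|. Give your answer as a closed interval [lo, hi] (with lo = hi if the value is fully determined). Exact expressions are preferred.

|AC| ∈ [10, 69]  (≈ [10.0000, 69.0000])

|AB| ∈ [34, 45]
|BC| ∈ {24}
|AC| ∈ [10, 69]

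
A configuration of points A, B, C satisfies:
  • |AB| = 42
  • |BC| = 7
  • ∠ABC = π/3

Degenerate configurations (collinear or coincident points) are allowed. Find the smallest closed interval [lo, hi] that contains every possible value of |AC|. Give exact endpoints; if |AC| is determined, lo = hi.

|AC| = 7·√(31)  (≈ 38.9744)

|AB| ∈ {42}
|BC| ∈ {7}
|AC| ∈ {7·√(31)}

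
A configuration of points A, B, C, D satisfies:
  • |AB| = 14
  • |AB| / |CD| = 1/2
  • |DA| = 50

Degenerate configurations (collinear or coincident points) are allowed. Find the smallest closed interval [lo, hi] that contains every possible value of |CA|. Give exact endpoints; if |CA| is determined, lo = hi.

|CA| ∈ [22, 78]  (≈ [22.0000, 78.0000])

|AB| ∈ {14}
|AD| ∈ {50}
|CD| ∈ {28}
|BD| ∈ [36, 64]
|AC| ∈ [22, 78]
|BC| ∈ [8, 92]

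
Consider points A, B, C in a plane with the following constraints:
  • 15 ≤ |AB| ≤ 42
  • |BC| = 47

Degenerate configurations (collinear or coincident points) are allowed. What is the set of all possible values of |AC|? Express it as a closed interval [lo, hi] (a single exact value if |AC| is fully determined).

|AB| ∈ [15, 42]
|BC| ∈ {47}
|AC| ∈ [5, 89]

|AC| ∈ [5, 89]  (≈ [5.0000, 89.0000])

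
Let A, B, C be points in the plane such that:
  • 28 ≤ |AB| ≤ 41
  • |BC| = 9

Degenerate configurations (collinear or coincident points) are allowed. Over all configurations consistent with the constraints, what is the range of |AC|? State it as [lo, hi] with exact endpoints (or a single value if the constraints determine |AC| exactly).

|AC| ∈ [19, 50]  (≈ [19.0000, 50.0000])

|AB| ∈ [28, 41]
|BC| ∈ {9}
|AC| ∈ [19, 50]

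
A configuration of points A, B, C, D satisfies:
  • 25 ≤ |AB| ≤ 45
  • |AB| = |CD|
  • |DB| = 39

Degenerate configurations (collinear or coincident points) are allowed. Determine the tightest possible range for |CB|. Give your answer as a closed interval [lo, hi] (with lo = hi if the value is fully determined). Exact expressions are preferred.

|AB| ∈ [25, 45]
|BD| ∈ {39}
|CD| ∈ [25, 45]
|AD| ∈ [0, 84]
|BC| ∈ [0, 84]
|AC| ∈ [0, 129]

|CB| ∈ [0, 84]  (≈ [0.0000, 84.0000])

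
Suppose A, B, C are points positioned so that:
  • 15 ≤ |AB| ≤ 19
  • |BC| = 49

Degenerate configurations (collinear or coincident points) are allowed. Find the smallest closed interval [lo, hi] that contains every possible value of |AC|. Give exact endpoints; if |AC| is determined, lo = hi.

|AC| ∈ [30, 68]  (≈ [30.0000, 68.0000])

|AB| ∈ [15, 19]
|BC| ∈ {49}
|AC| ∈ [30, 68]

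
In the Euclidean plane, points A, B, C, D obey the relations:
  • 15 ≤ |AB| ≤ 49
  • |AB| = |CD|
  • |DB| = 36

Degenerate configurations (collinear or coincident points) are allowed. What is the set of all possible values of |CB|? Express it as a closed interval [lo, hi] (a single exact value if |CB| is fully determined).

|CB| ∈ [0, 85]  (≈ [0.0000, 85.0000])

|AB| ∈ [15, 49]
|BD| ∈ {36}
|CD| ∈ [15, 49]
|AD| ∈ [0, 85]
|BC| ∈ [0, 85]
|AC| ∈ [0, 134]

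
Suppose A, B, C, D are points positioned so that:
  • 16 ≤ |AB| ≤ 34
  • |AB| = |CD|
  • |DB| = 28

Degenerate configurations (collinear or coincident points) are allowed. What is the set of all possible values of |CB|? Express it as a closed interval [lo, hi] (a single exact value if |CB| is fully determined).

|CB| ∈ [0, 62]  (≈ [0.0000, 62.0000])

|AB| ∈ [16, 34]
|BD| ∈ {28}
|CD| ∈ [16, 34]
|AD| ∈ [0, 62]
|BC| ∈ [0, 62]
|AC| ∈ [0, 96]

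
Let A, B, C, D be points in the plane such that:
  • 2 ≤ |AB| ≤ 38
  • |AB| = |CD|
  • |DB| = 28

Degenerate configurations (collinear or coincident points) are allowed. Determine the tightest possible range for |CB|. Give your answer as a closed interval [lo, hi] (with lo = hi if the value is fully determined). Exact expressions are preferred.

|CB| ∈ [0, 66]  (≈ [0.0000, 66.0000])

|AB| ∈ [2, 38]
|BD| ∈ {28}
|CD| ∈ [2, 38]
|AD| ∈ [0, 66]
|BC| ∈ [0, 66]
|AC| ∈ [0, 104]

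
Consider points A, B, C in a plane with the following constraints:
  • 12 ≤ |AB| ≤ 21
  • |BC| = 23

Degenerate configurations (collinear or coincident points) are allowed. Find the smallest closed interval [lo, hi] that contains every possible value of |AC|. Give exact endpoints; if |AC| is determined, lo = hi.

|AC| ∈ [2, 44]  (≈ [2.0000, 44.0000])

|AB| ∈ [12, 21]
|BC| ∈ {23}
|AC| ∈ [2, 44]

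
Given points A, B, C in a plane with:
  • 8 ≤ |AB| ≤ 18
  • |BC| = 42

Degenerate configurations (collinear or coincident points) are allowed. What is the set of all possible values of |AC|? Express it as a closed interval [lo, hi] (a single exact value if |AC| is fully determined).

|AB| ∈ [8, 18]
|BC| ∈ {42}
|AC| ∈ [24, 60]

|AC| ∈ [24, 60]  (≈ [24.0000, 60.0000])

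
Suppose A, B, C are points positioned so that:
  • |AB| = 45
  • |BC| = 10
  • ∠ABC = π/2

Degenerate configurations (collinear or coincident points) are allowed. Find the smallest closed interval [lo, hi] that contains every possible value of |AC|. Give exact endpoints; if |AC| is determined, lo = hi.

|AC| = 5·√(85)  (≈ 46.0977)

|AB| ∈ {45}
|BC| ∈ {10}
|AC| ∈ {5·√(85)}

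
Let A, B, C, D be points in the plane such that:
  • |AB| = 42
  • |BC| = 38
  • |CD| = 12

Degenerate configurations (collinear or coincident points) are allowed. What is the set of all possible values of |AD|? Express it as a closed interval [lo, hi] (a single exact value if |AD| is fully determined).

|AB| ∈ {42}
|BC| ∈ {38}
|CD| ∈ {12}
|AC| ∈ [4, 80]
|BD| ∈ [26, 50]
|AD| ∈ [0, 92]

|AD| ∈ [0, 92]  (≈ [0.0000, 92.0000])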